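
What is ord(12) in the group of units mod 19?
6

19 is prime, so ord(12) divides φ(19) = 18.
Divisors of 18: 1, 2, 3, 6, 9, 18.
Repeated squaring: 12^1 ≡ 12, 12^2 ≡ 11, 12^4 ≡ 7, 12^8 ≡ 11, 12^16 ≡ 7 (mod 19).
Test 12^d mod 19 for each divisor d in increasing order:
12^1 ≡ 12
12^2 ≡ 11
12^3 = 12^2·12^1 ≡ 18
12^6 = 12^4·12^2 ≡ 1  ← first divisor giving 1
The order is 6.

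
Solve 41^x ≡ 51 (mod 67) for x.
53

Baby-step giant-step with step n = ⌈√67⌉ = 9.
Baby steps 41^j mod 67 (j:value) for j=0..8: 0:1, 1:41, 2:6, 3:45, 4:36, 5:2, 6:15, 7:12, 8:23.
Giant-step multiplier: 41^(-9) ≡ 41^(66-9) = 41^57 ≡ 27 (mod 67).
Giant steps γ_i = 51·27^i mod 67: γ_0=51, γ_1=37, γ_2=61, γ_3=39, γ_4=48, γ_5=23 (in table at j=8).
x = i·n + j = 5·9 + 8 = 53.
Check: 41^53 ≡ 51 (mod 67).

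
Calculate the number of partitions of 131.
5964539504

p(n) counts ways to write n as a sum of positive integers (order ignored).
Euler's pentagonal recurrence: p(k) = p(k-1) + p(k-2) - p(k-5) - p(k-7) + p(k-12) + p(k-15) - ... (offsets j(3j∓1)/2, signs ++--, p(0)=1, p(<0)=0).
DP table for k = 0..130: p(0)=1, p(1)=1, p(2)=2, p(3)=3, p(4)=5, p(5)=7, p(6)=11, p(7)=15, p(8)=22, p(9)=30, p(10)=42, p(11)=56, p(12)=77, p(13)=101, p(14)=135, p(15)=176, p(16)=231, p(17)=297, p(18)=385, p(19)=490, p(20)=627, p(21)=792, p(22)=1002, p(23)=1255, p(24)=1575, p(25)=1958, p(26)=2436, p(27)=3010, p(28)=3718, p(29)=4565, p(30)=5604, p(31)=6842, p(32)=8349, p(33)=10143, p(34)=12310, p(35)=14883, p(36)=17977, p(37)=21637, p(38)=26015, p(39)=31185, p(40)=37338, p(41)=44583, p(42)=53174, p(43)=63261, p(44)=75175, p(45)=89134, p(46)=105558, p(47)=124754, p(48)=147273, p(49)=173525, p(50)=204226, p(51)=239943, p(52)=281589, p(53)=329931, p(54)=386155, p(55)=451276, p(56)=526823, p(57)=614154, p(58)=715220, p(59)=831820, p(60)=966467, p(61)=1121505, p(62)=1300156, p(63)=1505499, p(64)=1741630, p(65)=2012558, p(66)=2323520, p(67)=2679689, p(68)=3087735, p(69)=3554345, p(70)=4087968, p(71)=4697205, p(72)=5392783, p(73)=6185689, p(74)=7089500, p(75)=8118264, p(76)=9289091, p(77)=10619863, p(78)=12132164, p(79)=13848650, p(80)=15796476, p(81)=18004327, p(82)=20506255, p(83)=23338469, p(84)=26543660, p(85)=30167357, p(86)=34262962, p(87)=38887673, p(88)=44108109, p(89)=49995925, p(90)=56634173, p(91)=64112359, p(92)=72533807, p(93)=82010177, p(94)=92669720, p(95)=104651419, p(96)=118114304, p(97)=133230930, p(98)=150198136, p(99)=169229875, p(100)=190569292, p(101)=214481126, p(102)=241265379, p(103)=271248950, p(104)=304801365, p(105)=342325709, p(106)=384276336, p(107)=431149389, p(108)=483502844, p(109)=541946240, p(110)=607163746, p(111)=679903203, p(112)=761002156, p(113)=851376628, p(114)=952050665, p(115)=1064144451, p(116)=1188908248, p(117)=1327710076, p(118)=1482074143, p(119)=1653668665, p(120)=1844349560, p(121)=2056148051, p(122)=2291320912, p(123)=2552338241, p(124)=2841940500, p(125)=3163127352, p(126)=3519222692, p(127)=3913864295, p(128)=4351078600, p(129)=4835271870, p(130)=5371315400.
Final step: p(131) = p(130) + p(129) - p(126) - p(124) + p(119) + p(116) - p(109) - p(105) + p(96) + p(91) - p(80) - p(74) + p(61) + p(54) - p(39) - p(31) + p(14) + p(5)
= 5371315400 + 4835271870 - 3519222692 - 2841940500 + 1653668665 + 1188908248 - 541946240 - 342325709 + 118114304 + 64112359 - 15796476 - 7089500 + 1121505 + 386155 - 31185 - 6842 + 135 + 7
= 5964539504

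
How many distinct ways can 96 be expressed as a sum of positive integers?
118114304

p(n) counts ways to write n as a sum of positive integers (order ignored).
Euler's pentagonal recurrence: p(k) = p(k-1) + p(k-2) - p(k-5) - p(k-7) + p(k-12) + p(k-15) - ... (offsets j(3j∓1)/2, signs ++--, p(0)=1, p(<0)=0).
DP table for k = 0..95: p(0)=1, p(1)=1, p(2)=2, p(3)=3, p(4)=5, p(5)=7, p(6)=11, p(7)=15, p(8)=22, p(9)=30, p(10)=42, p(11)=56, p(12)=77, p(13)=101, p(14)=135, p(15)=176, p(16)=231, p(17)=297, p(18)=385, p(19)=490, p(20)=627, p(21)=792, p(22)=1002, p(23)=1255, p(24)=1575, p(25)=1958, p(26)=2436, p(27)=3010, p(28)=3718, p(29)=4565, p(30)=5604, p(31)=6842, p(32)=8349, p(33)=10143, p(34)=12310, p(35)=14883, p(36)=17977, p(37)=21637, p(38)=26015, p(39)=31185, p(40)=37338, p(41)=44583, p(42)=53174, p(43)=63261, p(44)=75175, p(45)=89134, p(46)=105558, p(47)=124754, p(48)=147273, p(49)=173525, p(50)=204226, p(51)=239943, p(52)=281589, p(53)=329931, p(54)=386155, p(55)=451276, p(56)=526823, p(57)=614154, p(58)=715220, p(59)=831820, p(60)=966467, p(61)=1121505, p(62)=1300156, p(63)=1505499, p(64)=1741630, p(65)=2012558, p(66)=2323520, p(67)=2679689, p(68)=3087735, p(69)=3554345, p(70)=4087968, p(71)=4697205, p(72)=5392783, p(73)=6185689, p(74)=7089500, p(75)=8118264, p(76)=9289091, p(77)=10619863, p(78)=12132164, p(79)=13848650, p(80)=15796476, p(81)=18004327, p(82)=20506255, p(83)=23338469, p(84)=26543660, p(85)=30167357, p(86)=34262962, p(87)=38887673, p(88)=44108109, p(89)=49995925, p(90)=56634173, p(91)=64112359, p(92)=72533807, p(93)=82010177, p(94)=92669720, p(95)=104651419.
Final step: p(96) = p(95) + p(94) - p(91) - p(89) + p(84) + p(81) - p(74) - p(70) + p(61) + p(56) - p(45) - p(39) + p(26) + p(19) - p(4)
= 104651419 + 92669720 - 64112359 - 49995925 + 26543660 + 18004327 - 7089500 - 4087968 + 1121505 + 526823 - 89134 - 31185 + 2436 + 490 - 5
= 118114304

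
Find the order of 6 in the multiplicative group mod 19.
9

19 is prime, so ord(6) divides φ(19) = 18.
Divisors of 18: 1, 2, 3, 6, 9, 18.
Repeated squaring: 6^1 ≡ 6, 6^2 ≡ 17, 6^4 ≡ 4, 6^8 ≡ 16, 6^16 ≡ 9 (mod 19).
Test 6^d mod 19 for each divisor d in increasing order:
6^1 ≡ 6
6^2 ≡ 17
6^3 = 6^2·6^1 ≡ 7
6^6 = 6^4·6^2 ≡ 11
6^9 = 6^8·6^1 ≡ 1  ← first divisor giving 1
The order is 9.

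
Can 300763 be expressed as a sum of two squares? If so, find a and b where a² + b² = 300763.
Not possible

Factorization: 300763 = 67^3
By Fermat: n is sum of two squares iff every prime p ≡ 3 (mod 4) appears to even power.
Prime(s) ≡ 3 (mod 4) with odd exponent: [(67, 3)]
Therefore 300763 cannot be expressed as a² + b².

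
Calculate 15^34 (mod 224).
1

Repeated squaring. Binary of 34 = 100010.
15^1 ≡ 15 (mod 224); 15^2 ≡ 1 (mod 224); 15^4 ≡ 1 (mod 224); 15^8 ≡ 1 (mod 224); 15^16 ≡ 1 (mod 224); 15^32 ≡ 1 (mod 224)
15^34 = 15^2 × 15^32 ≡ 1 (mod 224)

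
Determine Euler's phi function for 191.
190

191 = 191
φ(n) = n × ∏(1 - 1/p) for each prime p dividing n
φ(191) = 191 × (1 - 1/191) = 190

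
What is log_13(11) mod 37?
6

Baby-step giant-step with step n = ⌈√37⌉ = 7.
Baby steps 13^j mod 37 (j:value) for j=0..6: 0:1, 1:13, 2:21, 3:14, 4:34, 5:35, 6:11.
h = 11 is already in the table at j=6, so x = 6.
Check: 13^6 ≡ 11 (mod 37).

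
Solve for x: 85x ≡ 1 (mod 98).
15

gcd(85, 98) = 1, so the inverse exists.
Extended Euclidean algorithm on (98, 85):
98 = 1 × 85 + 13  ⟹  13 = (1)·98 + (-1)·85
85 = 6 × 13 + 7  ⟹  7 = (-6)·98 + (7)·85
13 = 1 × 7 + 6  ⟹  6 = (7)·98 + (-8)·85
7 = 1 × 6 + 1  ⟹  1 = (-13)·98 + (15)·85
So (15)·85 ≡ 1 (mod 98), i.e. 85^(-1) ≡ 15 (mod 98).
Check: 85 × 15 = 1275 ≡ 1 (mod 98)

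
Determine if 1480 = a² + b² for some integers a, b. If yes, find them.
6² + 38² (a=6, b=38)

Factorization: 1480 = 2^3 × 5 × 37
By Fermat: n is sum of two squares iff every prime p ≡ 3 (mod 4) appears to even power.
All primes ≡ 3 (mod 4) appear to even power.
Search a = 0, 1, 2, … for 1480 - a² a perfect square: first hit at a = 6: 1480 - 36 = 1444 = 38².
1480 = 6² + 38² = 36 + 1444 ✓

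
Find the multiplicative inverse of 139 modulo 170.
159

gcd(139, 170) = 1, so the inverse exists.
Extended Euclidean algorithm on (170, 139):
170 = 1 × 139 + 31  ⟹  31 = (1)·170 + (-1)·139
139 = 4 × 31 + 15  ⟹  15 = (-4)·170 + (5)·139
31 = 2 × 15 + 1  ⟹  1 = (9)·170 + (-11)·139
So (-11)·139 ≡ 1 (mod 170), i.e. 139^(-1) ≡ -11 ≡ 159 (mod 170).
Check: 139 × 159 = 22101 ≡ 1 (mod 170)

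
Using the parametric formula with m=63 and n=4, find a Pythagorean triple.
(3953, 504, 3985)

Euclid's formula: a = m² - n², b = 2mn, c = m² + n²
m = 63, n = 4
a = 63² - 4² = 3969 - 16 = 3953
b = 2 × 63 × 4 = 504
c = 63² + 4² = 3969 + 16 = 3985
Verification: 3953² + 504² = 15626209 + 254016 = 15880225 = 3985² ✓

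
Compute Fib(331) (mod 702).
473

Matrix identity: Q^n = [[F_(n+1), F_n], [F_n, F_(n-1)]] with Q = [[1,1],[1,0]].
n = 331 = 101001011₂. Square-and-multiply, entries mod 702:
Q^1 = [[1,1],[1,0]]
Q^2 = (Q^1)² = [[2,1],[1,1]]
Q^5 = (Q^2)²·Q = [[8,5],[5,3]]
Q^10 = (Q^5)² = [[89,55],[55,34]]
Q^20 = (Q^10)² = [[416,447],[447,671]]
Q^41 = (Q^20)²·Q = [[208,103],[103,105]]
Q^82 = (Q^41)² = [[521,649],[649,574]]
Q^165 = (Q^82)²·Q = [[701,470],[470,231]]
Q^331 = (Q^165)²·Q = [[465,473],[473,694]]
F_331 mod 702 = Q^331[0][1] = 473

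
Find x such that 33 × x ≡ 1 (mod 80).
17

gcd(33, 80) = 1, so the inverse exists.
Extended Euclidean algorithm on (80, 33):
80 = 2 × 33 + 14  ⟹  14 = (1)·80 + (-2)·33
33 = 2 × 14 + 5  ⟹  5 = (-2)·80 + (5)·33
14 = 2 × 5 + 4  ⟹  4 = (5)·80 + (-12)·33
5 = 1 × 4 + 1  ⟹  1 = (-7)·80 + (17)·33
So (17)·33 ≡ 1 (mod 80), i.e. 33^(-1) ≡ 17 (mod 80).
Check: 33 × 17 = 561 ≡ 1 (mod 80)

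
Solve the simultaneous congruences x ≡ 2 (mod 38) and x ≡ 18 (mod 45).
648

Using Chinese Remainder Theorem:
M = 38 × 45 = 1710
M1 = 45, M2 = 38
y1 = 45^(-1) mod 38 = 11
y2 = 38^(-1) mod 45 = 32
x = (2×45×11 + 18×38×32) mod 1710 = 648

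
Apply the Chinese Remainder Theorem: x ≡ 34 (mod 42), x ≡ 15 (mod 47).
1378

Using Chinese Remainder Theorem:
M = 42 × 47 = 1974
M1 = 47, M2 = 42
y1 = 47^(-1) mod 42 = 17
y2 = 42^(-1) mod 47 = 28
x = (34×47×17 + 15×42×28) mod 1974 = 1378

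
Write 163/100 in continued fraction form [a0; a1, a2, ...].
[1; 1, 1, 1, 2, 2, 1, 3]

Euclidean algorithm steps:
163 = 1 × 100 + 63
100 = 1 × 63 + 37
63 = 1 × 37 + 26
37 = 1 × 26 + 11
26 = 2 × 11 + 4
11 = 2 × 4 + 3
4 = 1 × 3 + 1
3 = 3 × 1 + 0
Continued fraction: [1; 1, 1, 1, 2, 2, 1, 3]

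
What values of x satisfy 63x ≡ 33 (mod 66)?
x ≡ 11 (mod 22)

gcd(63, 66) = 3, which divides 33, so solutions exist.
Divide through by 3: 21x ≡ 11 (mod 22).
Find 21^(-1) mod 22 by the extended Euclidean algorithm:
22 = 1 × 21 + 1  ⟹  1 = (1)·22 + (-1)·21
So (-1)·21 ≡ 1 (mod 22), i.e. 21^(-1) ≡ -1 ≡ 21 (mod 22).
x ≡ 21 × 11 = 231 ≡ 11 (mod 22).
Check: 63 × 11 = 693 ≡ 33 (mod 66).
x ≡ 11 (mod 22), giving 3 solutions mod 66.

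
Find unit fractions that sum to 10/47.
1/5 + 1/79 + 1/9283 + 1/172338895

Greedy algorithm:
10/47: ceiling(47/10) = 5, use 1/5
3/235: ceiling(235/3) = 79, use 1/79
2/18565: ceiling(18565/2) = 9283, use 1/9283
1/172338895: ceiling(172338895/1) = 172338895, use 1/172338895
Result: 10/47 = 1/5 + 1/79 + 1/9283 + 1/172338895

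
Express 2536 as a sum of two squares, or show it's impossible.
6² + 50² (a=6, b=50)

Factorization: 2536 = 2^3 × 317
By Fermat: n is sum of two squares iff every prime p ≡ 3 (mod 4) appears to even power.
All primes ≡ 3 (mod 4) appear to even power.
Search a = 0, 1, 2, … for 2536 - a² a perfect square: first hit at a = 6: 2536 - 36 = 2500 = 50².
2536 = 6² + 50² = 36 + 2500 ✓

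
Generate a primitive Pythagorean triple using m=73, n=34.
(4173, 4964, 6485)

Euclid's formula: a = m² - n², b = 2mn, c = m² + n²
m = 73, n = 34
a = 73² - 34² = 5329 - 1156 = 4173
b = 2 × 73 × 34 = 4964
c = 73² + 34² = 5329 + 1156 = 6485
Verification: 4173² + 4964² = 17413929 + 24641296 = 42055225 = 6485² ✓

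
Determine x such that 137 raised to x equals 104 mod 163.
54

Baby-step giant-step with step n = ⌈√163⌉ = 13.
Baby steps 137^j mod 163 (j:value) for j=0..12: 0:1, 1:137, 2:24, 3:28, 4:87, 5:20, 6:132, 7:154, 8:71, 9:110, 10:74, 11:32, 12:146.
Giant-step multiplier: 137^(-13) ≡ 137^(162-13) = 137^149 ≡ 52 (mod 163).
Giant steps γ_i = 104·52^i mod 163: γ_0=104, γ_1=29, γ_2=41, γ_3=13, γ_4=24 (in table at j=2).
x = i·n + j = 4·13 + 2 = 54.
Check: 137^54 ≡ 104 (mod 163).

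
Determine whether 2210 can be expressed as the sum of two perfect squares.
1² + 47² (a=1, b=47)

Factorization: 2210 = 2 × 5 × 13 × 17
By Fermat: n is sum of two squares iff every prime p ≡ 3 (mod 4) appears to even power.
All primes ≡ 3 (mod 4) appear to even power.
Search a = 0, 1, 2, … for 2210 - a² a perfect square: first hit at a = 1: 2210 - 1 = 2209 = 47².
2210 = 1² + 47² = 1 + 2209 ✓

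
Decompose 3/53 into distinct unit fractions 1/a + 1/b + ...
1/18 + 1/954

Greedy algorithm:
3/53: ceiling(53/3) = 18, use 1/18
1/954: ceiling(954/1) = 954, use 1/954
Result: 3/53 = 1/18 + 1/954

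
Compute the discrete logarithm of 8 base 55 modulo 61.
39

Baby-step giant-step with step n = ⌈√61⌉ = 8.
Baby steps 55^j mod 61 (j:value) for j=0..7: 0:1, 1:55, 2:36, 3:28, 4:15, 5:32, 6:52, 7:54.
Giant-step multiplier: 55^(-8) ≡ 55^(60-8) = 55^52 ≡ 16 (mod 61).
Giant steps γ_i = 8·16^i mod 61: γ_0=8, γ_1=6, γ_2=35, γ_3=11, γ_4=54 (in table at j=7).
x = i·n + j = 4·8 + 7 = 39.
Check: 55^39 ≡ 8 (mod 61).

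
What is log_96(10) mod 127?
87

Baby-step giant-step with step n = ⌈√127⌉ = 12.
Baby steps 96^j mod 127 (j:value) for j=0..11: 0:1, 1:96, 2:72, 3:54, 4:104, 5:78, 6:122, 7:28, 8:21, 9:111, 10:115, 11:118.
Giant-step multiplier: 96^(-12) ≡ 96^(126-12) = 96^114 ≡ 61 (mod 127).
Giant steps γ_i = 10·61^i mod 127: γ_0=10, γ_1=102, γ_2=126, γ_3=66, γ_4=89, γ_5=95, γ_6=80, γ_7=54 (in table at j=3).
x = i·n + j = 7·12 + 3 = 87.
Check: 96^87 ≡ 10 (mod 127).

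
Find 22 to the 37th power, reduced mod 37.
22

Repeated squaring. Binary of 37 = 100101.
22^1 ≡ 22 (mod 37); 22^2 ≡ 3 (mod 37); 22^4 ≡ 9 (mod 37); 22^8 ≡ 7 (mod 37); 22^16 ≡ 12 (mod 37); 22^32 ≡ 33 (mod 37)
22^37 = 22^1 × 22^4 × 22^32 ≡ 22 (mod 37)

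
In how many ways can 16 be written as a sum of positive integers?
231

p(n) counts ways to write n as a sum of positive integers (order ignored).
Euler's pentagonal recurrence: p(k) = p(k-1) + p(k-2) - p(k-5) - p(k-7) + p(k-12) + p(k-15) - ... (offsets j(3j∓1)/2, signs ++--, p(0)=1, p(<0)=0).
DP table for k = 0..15: p(0)=1, p(1)=1, p(2)=2, p(3)=3, p(4)=5, p(5)=7, p(6)=11, p(7)=15, p(8)=22, p(9)=30, p(10)=42, p(11)=56, p(12)=77, p(13)=101, p(14)=135, p(15)=176.
Final step: p(16) = p(15) + p(14) - p(11) - p(9) + p(4) + p(1)
= 176 + 135 - 56 - 30 + 5 + 1
= 231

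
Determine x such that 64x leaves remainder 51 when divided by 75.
x ≡ 9 (mod 75)

gcd(64, 75) = 1, which divides 51, so solutions exist.
Find 64^(-1) mod 75 by the extended Euclidean algorithm:
75 = 1 × 64 + 11  ⟹  11 = (1)·75 + (-1)·64
64 = 5 × 11 + 9  ⟹  9 = (-5)·75 + (6)·64
11 = 1 × 9 + 2  ⟹  2 = (6)·75 + (-7)·64
9 = 4 × 2 + 1  ⟹  1 = (-29)·75 + (34)·64
So (34)·64 ≡ 1 (mod 75), i.e. 64^(-1) ≡ 34 (mod 75).
x ≡ 34 × 51 = 1734 ≡ 9 (mod 75).
Check: 64 × 9 = 576 ≡ 51 (mod 75).
Unique solution: x ≡ 9 (mod 75)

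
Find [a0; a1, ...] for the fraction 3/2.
[1; 2]

Euclidean algorithm steps:
3 = 1 × 2 + 1
2 = 2 × 1 + 0
Continued fraction: [1; 2]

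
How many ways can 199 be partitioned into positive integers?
3646072432125

p(n) counts ways to write n as a sum of positive integers (order ignored).
Euler's pentagonal recurrence: p(k) = p(k-1) + p(k-2) - p(k-5) - p(k-7) + p(k-12) + p(k-15) - ... (offsets j(3j∓1)/2, signs ++--, p(0)=1, p(<0)=0).
DP table for k = 0..198: p(0)=1, p(1)=1, p(2)=2, p(3)=3, p(4)=5, p(5)=7, p(6)=11, p(7)=15, p(8)=22, p(9)=30, p(10)=42, p(11)=56, p(12)=77, p(13)=101, p(14)=135, p(15)=176, p(16)=231, p(17)=297, p(18)=385, p(19)=490, p(20)=627, p(21)=792, p(22)=1002, p(23)=1255, p(24)=1575, p(25)=1958, p(26)=2436, p(27)=3010, p(28)=3718, p(29)=4565, p(30)=5604, p(31)=6842, p(32)=8349, p(33)=10143, p(34)=12310, p(35)=14883, p(36)=17977, p(37)=21637, p(38)=26015, p(39)=31185, p(40)=37338, p(41)=44583, p(42)=53174, p(43)=63261, p(44)=75175, p(45)=89134, p(46)=105558, p(47)=124754, p(48)=147273, p(49)=173525, p(50)=204226, p(51)=239943, p(52)=281589, p(53)=329931, p(54)=386155, p(55)=451276, p(56)=526823, p(57)=614154, p(58)=715220, p(59)=831820, p(60)=966467, p(61)=1121505, p(62)=1300156, p(63)=1505499, p(64)=1741630, p(65)=2012558, p(66)=2323520, p(67)=2679689, p(68)=3087735, p(69)=3554345, p(70)=4087968, p(71)=4697205, p(72)=5392783, p(73)=6185689, p(74)=7089500, p(75)=8118264, p(76)=9289091, p(77)=10619863, p(78)=12132164, p(79)=13848650, p(80)=15796476, p(81)=18004327, p(82)=20506255, p(83)=23338469, p(84)=26543660, p(85)=30167357, p(86)=34262962, p(87)=38887673, p(88)=44108109, p(89)=49995925, p(90)=56634173, p(91)=64112359, p(92)=72533807, p(93)=82010177, p(94)=92669720, p(95)=104651419, p(96)=118114304, p(97)=133230930, p(98)=150198136, p(99)=169229875, p(100)=190569292, p(101)=214481126, p(102)=241265379, p(103)=271248950, p(104)=304801365, p(105)=342325709, p(106)=384276336, p(107)=431149389, p(108)=483502844, p(109)=541946240, p(110)=607163746, p(111)=679903203, p(112)=761002156, p(113)=851376628, p(114)=952050665, p(115)=1064144451, p(116)=1188908248, p(117)=1327710076, p(118)=1482074143, p(119)=1653668665, p(120)=1844349560, p(121)=2056148051, p(122)=2291320912, p(123)=2552338241, p(124)=2841940500, p(125)=3163127352, p(126)=3519222692, p(127)=3913864295, p(128)=4351078600, p(129)=4835271870, p(130)=5371315400, p(131)=5964539504, p(132)=6620830889, p(133)=7346629512, p(134)=8149040695, p(135)=9035836076, p(136)=10015581680, p(137)=11097645016, p(138)=12292341831, p(139)=13610949895, p(140)=15065878135, p(141)=16670689208, p(142)=18440293320, p(143)=20390982757, p(144)=22540654445, p(145)=24908858009, p(146)=27517052599, p(147)=30388671978, p(148)=33549419497, p(149)=37027355200, p(150)=40853235313, p(151)=45060624582, p(152)=49686288421, p(153)=54770336324, p(154)=60356673280, p(155)=66493182097, p(156)=73232243759, p(157)=80630964769, p(158)=88751778802, p(159)=97662728555, p(160)=107438159466, p(161)=118159068427, p(162)=129913904637, p(163)=142798995930, p(164)=156919475295, p(165)=172389800255, p(166)=189334822579, p(167)=207890420102, p(168)=228204732751, p(169)=250438925115, p(170)=274768617130, p(171)=301384802048, p(172)=330495499613, p(173)=362326859895, p(174)=397125074750, p(175)=435157697830, p(176)=476715857290, p(177)=522115831195, p(178)=571701605655, p(179)=625846753120, p(180)=684957390936, p(181)=749474411781, p(182)=819876908323, p(183)=896684817527, p(184)=980462880430, p(185)=1071823774337, p(186)=1171432692373, p(187)=1280011042268, p(188)=1398341745571, p(189)=1527273599625, p(190)=1667727404093, p(191)=1820701100652, p(192)=1987276856363, p(193)=2168627105469, p(194)=2366022741845, p(195)=2580840212973, p(196)=2814570987591, p(197)=3068829878530, p(198)=3345365983698.
Final step: p(199) = p(198) + p(197) - p(194) - p(192) + p(187) + p(184) - p(177) - p(173) + p(164) + p(159) - p(148) - p(142) + p(129) + p(122) - p(107) - p(99) + p(82) + p(73) - p(54) - p(44) + p(23) + p(12)
= 3345365983698 + 3068829878530 - 2366022741845 - 1987276856363 + 1280011042268 + 980462880430 - 522115831195 - 362326859895 + 156919475295 + 97662728555 - 33549419497 - 18440293320 + 4835271870 + 2291320912 - 431149389 - 169229875 + 20506255 + 6185689 - 386155 - 75175 + 1255 + 77
= 3646072432125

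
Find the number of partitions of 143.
20390982757

p(n) counts ways to write n as a sum of positive integers (order ignored).
Euler's pentagonal recurrence: p(k) = p(k-1) + p(k-2) - p(k-5) - p(k-7) + p(k-12) + p(k-15) - ... (offsets j(3j∓1)/2, signs ++--, p(0)=1, p(<0)=0).
DP table for k = 0..142: p(0)=1, p(1)=1, p(2)=2, p(3)=3, p(4)=5, p(5)=7, p(6)=11, p(7)=15, p(8)=22, p(9)=30, p(10)=42, p(11)=56, p(12)=77, p(13)=101, p(14)=135, p(15)=176, p(16)=231, p(17)=297, p(18)=385, p(19)=490, p(20)=627, p(21)=792, p(22)=1002, p(23)=1255, p(24)=1575, p(25)=1958, p(26)=2436, p(27)=3010, p(28)=3718, p(29)=4565, p(30)=5604, p(31)=6842, p(32)=8349, p(33)=10143, p(34)=12310, p(35)=14883, p(36)=17977, p(37)=21637, p(38)=26015, p(39)=31185, p(40)=37338, p(41)=44583, p(42)=53174, p(43)=63261, p(44)=75175, p(45)=89134, p(46)=105558, p(47)=124754, p(48)=147273, p(49)=173525, p(50)=204226, p(51)=239943, p(52)=281589, p(53)=329931, p(54)=386155, p(55)=451276, p(56)=526823, p(57)=614154, p(58)=715220, p(59)=831820, p(60)=966467, p(61)=1121505, p(62)=1300156, p(63)=1505499, p(64)=1741630, p(65)=2012558, p(66)=2323520, p(67)=2679689, p(68)=3087735, p(69)=3554345, p(70)=4087968, p(71)=4697205, p(72)=5392783, p(73)=6185689, p(74)=7089500, p(75)=8118264, p(76)=9289091, p(77)=10619863, p(78)=12132164, p(79)=13848650, p(80)=15796476, p(81)=18004327, p(82)=20506255, p(83)=23338469, p(84)=26543660, p(85)=30167357, p(86)=34262962, p(87)=38887673, p(88)=44108109, p(89)=49995925, p(90)=56634173, p(91)=64112359, p(92)=72533807, p(93)=82010177, p(94)=92669720, p(95)=104651419, p(96)=118114304, p(97)=133230930, p(98)=150198136, p(99)=169229875, p(100)=190569292, p(101)=214481126, p(102)=241265379, p(103)=271248950, p(104)=304801365, p(105)=342325709, p(106)=384276336, p(107)=431149389, p(108)=483502844, p(109)=541946240, p(110)=607163746, p(111)=679903203, p(112)=761002156, p(113)=851376628, p(114)=952050665, p(115)=1064144451, p(116)=1188908248, p(117)=1327710076, p(118)=1482074143, p(119)=1653668665, p(120)=1844349560, p(121)=2056148051, p(122)=2291320912, p(123)=2552338241, p(124)=2841940500, p(125)=3163127352, p(126)=3519222692, p(127)=3913864295, p(128)=4351078600, p(129)=4835271870, p(130)=5371315400, p(131)=5964539504, p(132)=6620830889, p(133)=7346629512, p(134)=8149040695, p(135)=9035836076, p(136)=10015581680, p(137)=11097645016, p(138)=12292341831, p(139)=13610949895, p(140)=15065878135, p(141)=16670689208, p(142)=18440293320.
Final step: p(143) = p(142) + p(141) - p(138) - p(136) + p(131) + p(128) - p(121) - p(117) + p(108) + p(103) - p(92) - p(86) + p(73) + p(66) - p(51) - p(43) + p(26) + p(17)
= 18440293320 + 16670689208 - 12292341831 - 10015581680 + 5964539504 + 4351078600 - 2056148051 - 1327710076 + 483502844 + 271248950 - 72533807 - 34262962 + 6185689 + 2323520 - 239943 - 63261 + 2436 + 297
= 20390982757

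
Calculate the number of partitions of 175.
435157697830

p(n) counts ways to write n as a sum of positive integers (order ignored).
Euler's pentagonal recurrence: p(k) = p(k-1) + p(k-2) - p(k-5) - p(k-7) + p(k-12) + p(k-15) - ... (offsets j(3j∓1)/2, signs ++--, p(0)=1, p(<0)=0).
DP table for k = 0..174: p(0)=1, p(1)=1, p(2)=2, p(3)=3, p(4)=5, p(5)=7, p(6)=11, p(7)=15, p(8)=22, p(9)=30, p(10)=42, p(11)=56, p(12)=77, p(13)=101, p(14)=135, p(15)=176, p(16)=231, p(17)=297, p(18)=385, p(19)=490, p(20)=627, p(21)=792, p(22)=1002, p(23)=1255, p(24)=1575, p(25)=1958, p(26)=2436, p(27)=3010, p(28)=3718, p(29)=4565, p(30)=5604, p(31)=6842, p(32)=8349, p(33)=10143, p(34)=12310, p(35)=14883, p(36)=17977, p(37)=21637, p(38)=26015, p(39)=31185, p(40)=37338, p(41)=44583, p(42)=53174, p(43)=63261, p(44)=75175, p(45)=89134, p(46)=105558, p(47)=124754, p(48)=147273, p(49)=173525, p(50)=204226, p(51)=239943, p(52)=281589, p(53)=329931, p(54)=386155, p(55)=451276, p(56)=526823, p(57)=614154, p(58)=715220, p(59)=831820, p(60)=966467, p(61)=1121505, p(62)=1300156, p(63)=1505499, p(64)=1741630, p(65)=2012558, p(66)=2323520, p(67)=2679689, p(68)=3087735, p(69)=3554345, p(70)=4087968, p(71)=4697205, p(72)=5392783, p(73)=6185689, p(74)=7089500, p(75)=8118264, p(76)=9289091, p(77)=10619863, p(78)=12132164, p(79)=13848650, p(80)=15796476, p(81)=18004327, p(82)=20506255, p(83)=23338469, p(84)=26543660, p(85)=30167357, p(86)=34262962, p(87)=38887673, p(88)=44108109, p(89)=49995925, p(90)=56634173, p(91)=64112359, p(92)=72533807, p(93)=82010177, p(94)=92669720, p(95)=104651419, p(96)=118114304, p(97)=133230930, p(98)=150198136, p(99)=169229875, p(100)=190569292, p(101)=214481126, p(102)=241265379, p(103)=271248950, p(104)=304801365, p(105)=342325709, p(106)=384276336, p(107)=431149389, p(108)=483502844, p(109)=541946240, p(110)=607163746, p(111)=679903203, p(112)=761002156, p(113)=851376628, p(114)=952050665, p(115)=1064144451, p(116)=1188908248, p(117)=1327710076, p(118)=1482074143, p(119)=1653668665, p(120)=1844349560, p(121)=2056148051, p(122)=2291320912, p(123)=2552338241, p(124)=2841940500, p(125)=3163127352, p(126)=3519222692, p(127)=3913864295, p(128)=4351078600, p(129)=4835271870, p(130)=5371315400, p(131)=5964539504, p(132)=6620830889, p(133)=7346629512, p(134)=8149040695, p(135)=9035836076, p(136)=10015581680, p(137)=11097645016, p(138)=12292341831, p(139)=13610949895, p(140)=15065878135, p(141)=16670689208, p(142)=18440293320, p(143)=20390982757, p(144)=22540654445, p(145)=24908858009, p(146)=27517052599, p(147)=30388671978, p(148)=33549419497, p(149)=37027355200, p(150)=40853235313, p(151)=45060624582, p(152)=49686288421, p(153)=54770336324, p(154)=60356673280, p(155)=66493182097, p(156)=73232243759, p(157)=80630964769, p(158)=88751778802, p(159)=97662728555, p(160)=107438159466, p(161)=118159068427, p(162)=129913904637, p(163)=142798995930, p(164)=156919475295, p(165)=172389800255, p(166)=189334822579, p(167)=207890420102, p(168)=228204732751, p(169)=250438925115, p(170)=274768617130, p(171)=301384802048, p(172)=330495499613, p(173)=362326859895, p(174)=397125074750.
Final step: p(175) = p(174) + p(173) - p(170) - p(168) + p(163) + p(160) - p(153) - p(149) + p(140) + p(135) - p(124) - p(118) + p(105) + p(98) - p(83) - p(75) + p(58) + p(49) - p(30) - p(20)
= 397125074750 + 362326859895 - 274768617130 - 228204732751 + 142798995930 + 107438159466 - 54770336324 - 37027355200 + 15065878135 + 9035836076 - 2841940500 - 1482074143 + 342325709 + 150198136 - 23338469 - 8118264 + 715220 + 173525 - 5604 - 627
= 435157697830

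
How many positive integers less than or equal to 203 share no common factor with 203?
168

203 = 7 × 29
φ(n) = n × ∏(1 - 1/p) for each prime p dividing n
φ(203) = 203 × (1 - 1/7) × (1 - 1/29) = 168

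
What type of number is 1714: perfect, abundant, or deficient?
deficient

Proper divisors of 1714: sum = 1 + 2 + 857 = 860
Since 860 < 1714, 1714 is deficient.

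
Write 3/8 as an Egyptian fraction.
1/3 + 1/24

Greedy algorithm:
3/8: ceiling(8/3) = 3, use 1/3
1/24: ceiling(24/1) = 24, use 1/24
Result: 3/8 = 1/3 + 1/24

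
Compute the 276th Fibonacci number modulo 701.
421

Matrix identity: Q^n = [[F_(n+1), F_n], [F_n, F_(n-1)]] with Q = [[1,1],[1,0]].
n = 276 = 100010100₂. Square-and-multiply, entries mod 701:
Q^1 = [[1,1],[1,0]]
Q^2 = (Q^1)² = [[2,1],[1,1]]
Q^4 = (Q^2)² = [[5,3],[3,2]]
Q^8 = (Q^4)² = [[34,21],[21,13]]
Q^17 = (Q^8)²·Q = [[481,195],[195,286]]
Q^34 = (Q^17)² = [[202,252],[252,651]]
Q^69 = (Q^34)²·Q = [[309,560],[560,450]]
Q^138 = (Q^69)² = [[398,234],[234,164]]
Q^276 = (Q^138)² = [[56,421],[421,336]]
F_276 mod 701 = Q^276[0][1] = 421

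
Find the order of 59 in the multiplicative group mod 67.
11

67 is prime, so ord(59) divides φ(67) = 66.
Divisors of 66: 1, 2, 3, 6, 11, 22, 33, 66.
Repeated squaring: 59^1 ≡ 59, 59^2 ≡ 64, 59^4 ≡ 9, 59^8 ≡ 14, 59^16 ≡ 62, 59^32 ≡ 25, 59^64 ≡ 22 (mod 67).
Test 59^d mod 67 for each divisor d in increasing order:
59^1 ≡ 59
59^2 ≡ 64
59^3 = 59^2·59^1 ≡ 24
59^6 = 59^4·59^2 ≡ 40
59^11 = 59^8·59^2·59^1 ≡ 1  ← first divisor giving 1
The order is 11.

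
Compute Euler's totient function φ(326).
162

326 = 2 × 163
φ(n) = n × ∏(1 - 1/p) for each prime p dividing n
φ(326) = 326 × (1 - 1/2) × (1 - 1/163) = 162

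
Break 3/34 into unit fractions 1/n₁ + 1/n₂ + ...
1/12 + 1/204

Greedy algorithm:
3/34: ceiling(34/3) = 12, use 1/12
1/204: ceiling(204/1) = 204, use 1/204
Result: 3/34 = 1/12 + 1/204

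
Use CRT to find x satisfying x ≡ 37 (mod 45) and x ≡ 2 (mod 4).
82

Using Chinese Remainder Theorem:
M = 45 × 4 = 180
M1 = 4, M2 = 45
y1 = 4^(-1) mod 45 = 34
y2 = 45^(-1) mod 4 = 1
x = (37×4×34 + 2×45×1) mod 180 = 82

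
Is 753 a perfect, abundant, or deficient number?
deficient

Proper divisors of 753: sum = 1 + 3 + 251 = 255
Since 255 < 753, 753 is deficient.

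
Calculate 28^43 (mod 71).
61

Repeated squaring. Binary of 43 = 101011.
28^1 ≡ 28 (mod 71); 28^2 ≡ 3 (mod 71); 28^4 ≡ 9 (mod 71); 28^8 ≡ 10 (mod 71); 28^16 ≡ 29 (mod 71); 28^32 ≡ 60 (mod 71)
28^43 = 28^1 × 28^2 × 28^8 × 28^32 ≡ 61 (mod 71)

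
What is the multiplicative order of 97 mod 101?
25

101 is prime, so ord(97) divides φ(101) = 100.
Divisors of 100: 1, 2, 4, 5, 10, 20, 25, 50, 100.
Repeated squaring: 97^1 ≡ 97, 97^2 ≡ 16, 97^4 ≡ 54, 97^8 ≡ 88, 97^16 ≡ 68, 97^32 ≡ 79, 97^64 ≡ 80 (mod 101).
Test 97^d mod 101 for each divisor d in increasing order:
97^1 ≡ 97
97^2 ≡ 16
97^4 ≡ 54
97^5 = 97^4·97^1 ≡ 87
97^10 = 97^8·97^2 ≡ 95
97^20 = 97^16·97^4 ≡ 36
97^25 = 97^16·97^8·97^1 ≡ 1  ← first divisor giving 1
The order is 25.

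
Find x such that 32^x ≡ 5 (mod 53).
51

Baby-step giant-step with step n = ⌈√53⌉ = 8.
Baby steps 32^j mod 53 (j:value) for j=0..7: 0:1, 1:32, 2:17, 3:14, 4:24, 5:26, 6:37, 7:18.
Giant-step multiplier: 32^(-8) ≡ 32^(52-8) = 32^44 ≡ 15 (mod 53).
Giant steps γ_i = 5·15^i mod 53: γ_0=5, γ_1=22, γ_2=12, γ_3=21, γ_4=50, γ_5=8, γ_6=14 (in table at j=3).
x = i·n + j = 6·8 + 3 = 51.
Check: 32^51 ≡ 5 (mod 53).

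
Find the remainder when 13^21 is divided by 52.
13

Repeated squaring. Binary of 21 = 10101.
13^1 ≡ 13 (mod 52); 13^2 ≡ 13 (mod 52); 13^4 ≡ 13 (mod 52); 13^8 ≡ 13 (mod 52); 13^16 ≡ 13 (mod 52)
13^21 = 13^1 × 13^4 × 13^16 ≡ 13 (mod 52)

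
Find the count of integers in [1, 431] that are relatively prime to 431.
430

431 = 431
φ(n) = n × ∏(1 - 1/p) for each prime p dividing n
φ(431) = 431 × (1 - 1/431) = 430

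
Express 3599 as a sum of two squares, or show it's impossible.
Not possible

Factorization: 3599 = 59 × 61
By Fermat: n is sum of two squares iff every prime p ≡ 3 (mod 4) appears to even power.
Prime(s) ≡ 3 (mod 4) with odd exponent: [(59, 1)]
Therefore 3599 cannot be expressed as a² + b².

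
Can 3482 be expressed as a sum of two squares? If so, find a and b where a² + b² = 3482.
1² + 59² (a=1, b=59)

Factorization: 3482 = 2 × 1741
By Fermat: n is sum of two squares iff every prime p ≡ 3 (mod 4) appears to even power.
All primes ≡ 3 (mod 4) appear to even power.
Search a = 0, 1, 2, … for 3482 - a² a perfect square: first hit at a = 1: 3482 - 1 = 3481 = 59².
3482 = 1² + 59² = 1 + 3481 ✓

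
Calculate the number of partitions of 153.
54770336324

p(n) counts ways to write n as a sum of positive integers (order ignored).
Euler's pentagonal recurrence: p(k) = p(k-1) + p(k-2) - p(k-5) - p(k-7) + p(k-12) + p(k-15) - ... (offsets j(3j∓1)/2, signs ++--, p(0)=1, p(<0)=0).
DP table for k = 0..152: p(0)=1, p(1)=1, p(2)=2, p(3)=3, p(4)=5, p(5)=7, p(6)=11, p(7)=15, p(8)=22, p(9)=30, p(10)=42, p(11)=56, p(12)=77, p(13)=101, p(14)=135, p(15)=176, p(16)=231, p(17)=297, p(18)=385, p(19)=490, p(20)=627, p(21)=792, p(22)=1002, p(23)=1255, p(24)=1575, p(25)=1958, p(26)=2436, p(27)=3010, p(28)=3718, p(29)=4565, p(30)=5604, p(31)=6842, p(32)=8349, p(33)=10143, p(34)=12310, p(35)=14883, p(36)=17977, p(37)=21637, p(38)=26015, p(39)=31185, p(40)=37338, p(41)=44583, p(42)=53174, p(43)=63261, p(44)=75175, p(45)=89134, p(46)=105558, p(47)=124754, p(48)=147273, p(49)=173525, p(50)=204226, p(51)=239943, p(52)=281589, p(53)=329931, p(54)=386155, p(55)=451276, p(56)=526823, p(57)=614154, p(58)=715220, p(59)=831820, p(60)=966467, p(61)=1121505, p(62)=1300156, p(63)=1505499, p(64)=1741630, p(65)=2012558, p(66)=2323520, p(67)=2679689, p(68)=3087735, p(69)=3554345, p(70)=4087968, p(71)=4697205, p(72)=5392783, p(73)=6185689, p(74)=7089500, p(75)=8118264, p(76)=9289091, p(77)=10619863, p(78)=12132164, p(79)=13848650, p(80)=15796476, p(81)=18004327, p(82)=20506255, p(83)=23338469, p(84)=26543660, p(85)=30167357, p(86)=34262962, p(87)=38887673, p(88)=44108109, p(89)=49995925, p(90)=56634173, p(91)=64112359, p(92)=72533807, p(93)=82010177, p(94)=92669720, p(95)=104651419, p(96)=118114304, p(97)=133230930, p(98)=150198136, p(99)=169229875, p(100)=190569292, p(101)=214481126, p(102)=241265379, p(103)=271248950, p(104)=304801365, p(105)=342325709, p(106)=384276336, p(107)=431149389, p(108)=483502844, p(109)=541946240, p(110)=607163746, p(111)=679903203, p(112)=761002156, p(113)=851376628, p(114)=952050665, p(115)=1064144451, p(116)=1188908248, p(117)=1327710076, p(118)=1482074143, p(119)=1653668665, p(120)=1844349560, p(121)=2056148051, p(122)=2291320912, p(123)=2552338241, p(124)=2841940500, p(125)=3163127352, p(126)=3519222692, p(127)=3913864295, p(128)=4351078600, p(129)=4835271870, p(130)=5371315400, p(131)=5964539504, p(132)=6620830889, p(133)=7346629512, p(134)=8149040695, p(135)=9035836076, p(136)=10015581680, p(137)=11097645016, p(138)=12292341831, p(139)=13610949895, p(140)=15065878135, p(141)=16670689208, p(142)=18440293320, p(143)=20390982757, p(144)=22540654445, p(145)=24908858009, p(146)=27517052599, p(147)=30388671978, p(148)=33549419497, p(149)=37027355200, p(150)=40853235313, p(151)=45060624582, p(152)=49686288421.
Final step: p(153) = p(152) + p(151) - p(148) - p(146) + p(141) + p(138) - p(131) - p(127) + p(118) + p(113) - p(102) - p(96) + p(83) + p(76) - p(61) - p(53) + p(36) + p(27) - p(8)
= 49686288421 + 45060624582 - 33549419497 - 27517052599 + 16670689208 + 12292341831 - 5964539504 - 3913864295 + 1482074143 + 851376628 - 241265379 - 118114304 + 23338469 + 9289091 - 1121505 - 329931 + 17977 + 3010 - 22
= 54770336324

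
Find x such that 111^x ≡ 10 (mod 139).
3

Baby-step giant-step with step n = ⌈√139⌉ = 12.
Baby steps 111^j mod 139 (j:value) for j=0..11: 0:1, 1:111, 2:89, 3:10, 4:137, 5:56, 6:100, 7:119, 8:4, 9:27, 10:78, 11:40.
h = 10 is already in the table at j=3, so x = 3.
Check: 111^3 ≡ 10 (mod 139).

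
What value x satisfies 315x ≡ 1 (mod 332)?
39

gcd(315, 332) = 1, so the inverse exists.
Extended Euclidean algorithm on (332, 315):
332 = 1 × 315 + 17  ⟹  17 = (1)·332 + (-1)·315
315 = 18 × 17 + 9  ⟹  9 = (-18)·332 + (19)·315
17 = 1 × 9 + 8  ⟹  8 = (19)·332 + (-20)·315
9 = 1 × 8 + 1  ⟹  1 = (-37)·332 + (39)·315
So (39)·315 ≡ 1 (mod 332), i.e. 315^(-1) ≡ 39 (mod 332).
Check: 315 × 39 = 12285 ≡ 1 (mod 332)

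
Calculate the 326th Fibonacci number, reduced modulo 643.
210

Matrix identity: Q^n = [[F_(n+1), F_n], [F_n, F_(n-1)]] with Q = [[1,1],[1,0]].
n = 326 = 101000110₂. Square-and-multiply, entries mod 643:
Q^1 = [[1,1],[1,0]]
Q^2 = (Q^1)² = [[2,1],[1,1]]
Q^5 = (Q^2)²·Q = [[8,5],[5,3]]
Q^10 = (Q^5)² = [[89,55],[55,34]]
Q^20 = (Q^10)² = [[15,335],[335,323]]
Q^40 = (Q^20)² = [[568,62],[62,506]]
Q^81 = (Q^40)²·Q = [[183,467],[467,359]]
Q^163 = (Q^81)²·Q = [[580,165],[165,415]]
Q^326 = (Q^163)² = [[330,210],[210,120]]
F_326 mod 643 = Q^326[0][1] = 210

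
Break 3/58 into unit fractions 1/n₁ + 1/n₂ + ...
1/20 + 1/580

Greedy algorithm:
3/58: ceiling(58/3) = 20, use 1/20
1/580: ceiling(580/1) = 580, use 1/580
Result: 3/58 = 1/20 + 1/580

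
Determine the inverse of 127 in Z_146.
23

gcd(127, 146) = 1, so the inverse exists.
Extended Euclidean algorithm on (146, 127):
146 = 1 × 127 + 19  ⟹  19 = (1)·146 + (-1)·127
127 = 6 × 19 + 13  ⟹  13 = (-6)·146 + (7)·127
19 = 1 × 13 + 6  ⟹  6 = (7)·146 + (-8)·127
13 = 2 × 6 + 1  ⟹  1 = (-20)·146 + (23)·127
So (23)·127 ≡ 1 (mod 146), i.e. 127^(-1) ≡ 23 (mod 146).
Check: 127 × 23 = 2921 ≡ 1 (mod 146)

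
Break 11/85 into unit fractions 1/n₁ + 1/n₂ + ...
1/8 + 1/227 + 1/154360

Greedy algorithm:
11/85: ceiling(85/11) = 8, use 1/8
3/680: ceiling(680/3) = 227, use 1/227
1/154360: ceiling(154360/1) = 154360, use 1/154360
Result: 11/85 = 1/8 + 1/227 + 1/154360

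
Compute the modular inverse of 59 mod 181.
135

gcd(59, 181) = 1, so the inverse exists.
Extended Euclidean algorithm on (181, 59):
181 = 3 × 59 + 4  ⟹  4 = (1)·181 + (-3)·59
59 = 14 × 4 + 3  ⟹  3 = (-14)·181 + (43)·59
4 = 1 × 3 + 1  ⟹  1 = (15)·181 + (-46)·59
So (-46)·59 ≡ 1 (mod 181), i.e. 59^(-1) ≡ -46 ≡ 135 (mod 181).
Check: 59 × 135 = 7965 ≡ 1 (mod 181)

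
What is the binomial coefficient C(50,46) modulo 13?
5

Using Lucas' theorem:
Write n=50 and k=46 in base 13:
n in base 13: [3, 11]
k in base 13: [3, 7]
C(50,46) mod 13 = ∏ C(n_i, k_i) mod 13
Digit binomials (mod 13): C(3,3) = 1; C(11,7) = 330 ≡ 5
Product: 1 × 5 = 5 ≡ 5 (mod 13)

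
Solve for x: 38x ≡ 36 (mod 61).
x ≡ 17 (mod 61)

gcd(38, 61) = 1, which divides 36, so solutions exist.
Find 38^(-1) mod 61 by the extended Euclidean algorithm:
61 = 1 × 38 + 23  ⟹  23 = (1)·61 + (-1)·38
38 = 1 × 23 + 15  ⟹  15 = (-1)·61 + (2)·38
23 = 1 × 15 + 8  ⟹  8 = (2)·61 + (-3)·38
15 = 1 × 8 + 7  ⟹  7 = (-3)·61 + (5)·38
8 = 1 × 7 + 1  ⟹  1 = (5)·61 + (-8)·38
So (-8)·38 ≡ 1 (mod 61), i.e. 38^(-1) ≡ -8 ≡ 53 (mod 61).
x ≡ 53 × 36 = 1908 ≡ 17 (mod 61).
Check: 38 × 17 = 646 ≡ 36 (mod 61).
Unique solution: x ≡ 17 (mod 61)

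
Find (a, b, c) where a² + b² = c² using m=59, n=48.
(1177, 5664, 5785)

Euclid's formula: a = m² - n², b = 2mn, c = m² + n²
m = 59, n = 48
a = 59² - 48² = 3481 - 2304 = 1177
b = 2 × 59 × 48 = 5664
c = 59² + 48² = 3481 + 2304 = 5785
Verification: 1177² + 5664² = 1385329 + 32080896 = 33466225 = 5785² ✓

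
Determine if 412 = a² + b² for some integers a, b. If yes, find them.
Not possible

Factorization: 412 = 2^2 × 103
By Fermat: n is sum of two squares iff every prime p ≡ 3 (mod 4) appears to even power.
Prime(s) ≡ 3 (mod 4) with odd exponent: [(103, 1)]
Therefore 412 cannot be expressed as a² + b².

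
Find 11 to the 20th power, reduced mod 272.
225

Repeated squaring. Binary of 20 = 10100.
11^1 ≡ 11 (mod 272); 11^2 ≡ 121 (mod 272); 11^4 ≡ 225 (mod 272); 11^8 ≡ 33 (mod 272); 11^16 ≡ 1 (mod 272)
11^20 = 11^4 × 11^16 ≡ 225 (mod 272)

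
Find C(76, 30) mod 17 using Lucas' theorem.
0

Using Lucas' theorem:
Write n=76 and k=30 in base 17:
n in base 17: [4, 8]
k in base 17: [1, 13]
C(76,30) mod 17 = ∏ C(n_i, k_i) mod 17
Digit binomials (mod 17): C(4,1) = 4; C(8,13) = 0 (k_i > n_i)
Product: 4 × 0 = 0 ≡ 0 (mod 17)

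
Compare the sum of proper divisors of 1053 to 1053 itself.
deficient

Proper divisors of 1053: sum = 1 + 3 + 9 + 13 + 27 + 39 + 81 + 117 + 351 = 641
Since 641 < 1053, 1053 is deficient.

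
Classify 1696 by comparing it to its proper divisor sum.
abundant

Proper divisors of 1696: sum = 1 + 2 + 4 + 8 + 16 + 32 + 53 + 106 + 212 + 424 + 848 = 1706
Since 1706 > 1696, 1696 is abundant.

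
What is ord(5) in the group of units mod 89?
44

89 is prime, so ord(5) divides φ(89) = 88.
Divisors of 88: 1, 2, 4, 8, 11, 22, 44, 88.
Repeated squaring: 5^1 ≡ 5, 5^2 ≡ 25, 5^4 ≡ 2, 5^8 ≡ 4, 5^16 ≡ 16, 5^32 ≡ 78, 5^64 ≡ 32 (mod 89).
Test 5^d mod 89 for each divisor d in increasing order:
5^1 ≡ 5
5^2 ≡ 25
5^4 ≡ 2
5^8 ≡ 4
5^11 = 5^8·5^2·5^1 ≡ 55
5^22 = 5^16·5^4·5^2 ≡ 88
5^44 = 5^32·5^8·5^4 ≡ 1  ← first divisor giving 1
The order is 44.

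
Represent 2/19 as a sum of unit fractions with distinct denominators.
1/10 + 1/190

Greedy algorithm:
2/19: ceiling(19/2) = 10, use 1/10
1/190: ceiling(190/1) = 190, use 1/190
Result: 2/19 = 1/10 + 1/190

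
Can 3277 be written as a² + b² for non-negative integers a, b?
19² + 54² (a=19, b=54)

Factorization: 3277 = 29 × 113
By Fermat: n is sum of two squares iff every prime p ≡ 3 (mod 4) appears to even power.
All primes ≡ 3 (mod 4) appear to even power.
Search a = 0, 1, 2, … for 3277 - a² a perfect square: first hit at a = 19: 3277 - 361 = 2916 = 54².
3277 = 19² + 54² = 361 + 2916 ✓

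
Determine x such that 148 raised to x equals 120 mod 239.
58

Baby-step giant-step with step n = ⌈√239⌉ = 16.
Baby steps 148^j mod 239 (j:value) for j=0..15: 0:1, 1:148, 2:155, 3:235, 4:125, 5:97, 6:16, 7:217, 8:90, 9:175, 10:88, 11:118, 12:17, 13:126, 14:6, 15:171.
Giant-step multiplier: 148^(-16) ≡ 148^(238-16) = 148^222 ≡ 193 (mod 239).
Giant steps γ_i = 120·193^i mod 239: γ_0=120, γ_1=216, γ_2=102, γ_3=88 (in table at j=10).
x = i·n + j = 3·16 + 10 = 58.
Check: 148^58 ≡ 120 (mod 239).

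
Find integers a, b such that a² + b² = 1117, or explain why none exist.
21² + 26² (a=21, b=26)

Factorization: 1117 = 1117
By Fermat: n is sum of two squares iff every prime p ≡ 3 (mod 4) appears to even power.
All primes ≡ 3 (mod 4) appear to even power.
Search a = 0, 1, 2, … for 1117 - a² a perfect square: first hit at a = 21: 1117 - 441 = 676 = 26².
1117 = 21² + 26² = 441 + 676 ✓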